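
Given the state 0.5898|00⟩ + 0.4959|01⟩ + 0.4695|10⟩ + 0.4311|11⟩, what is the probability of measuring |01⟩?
0.2459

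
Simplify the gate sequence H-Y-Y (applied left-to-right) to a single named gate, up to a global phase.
H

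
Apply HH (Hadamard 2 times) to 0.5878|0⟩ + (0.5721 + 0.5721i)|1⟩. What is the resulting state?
0.5878|0⟩ + (0.5721 + 0.5721i)|1⟩

H² = I, so an even number of Hadamards cancels: H^2 = I and the state is unchanged.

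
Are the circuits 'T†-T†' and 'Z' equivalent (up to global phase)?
No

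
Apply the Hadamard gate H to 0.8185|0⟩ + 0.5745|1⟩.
0.985|0⟩ + 0.1725|1⟩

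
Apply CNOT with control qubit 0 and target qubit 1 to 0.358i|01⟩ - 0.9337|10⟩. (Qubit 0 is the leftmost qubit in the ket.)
0.358i|01⟩ - 0.9337|11⟩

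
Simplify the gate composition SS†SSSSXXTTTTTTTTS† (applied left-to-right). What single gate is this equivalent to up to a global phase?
S†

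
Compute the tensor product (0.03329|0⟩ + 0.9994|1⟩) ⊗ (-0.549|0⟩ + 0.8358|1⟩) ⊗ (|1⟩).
-0.01828|001⟩ + 0.02782|011⟩ - 0.5487|101⟩ + 0.8353|111⟩

amp(|b₁b₂…⟩) = product of the factor amplitudes for bits b₁, b₂, …; only kets whose every factor amplitude is nonzero survive.
|001⟩: (0.03329)(-0.549)(1) = -0.01828
|011⟩: (0.03329)(0.8358)(1) = 0.02782
|101⟩: (0.9994)(-0.549)(1) = -0.5487
|111⟩: (0.9994)(0.8358)(1) = 0.8353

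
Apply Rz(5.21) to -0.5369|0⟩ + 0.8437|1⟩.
(0.4614 + 0.2745i)|0⟩ + (-0.7251 + 0.4313i)|1⟩

Rz(5.21) = [[e^(−iθ/2), 0], [0, e^(iθ/2)]] with e^(±iθ/2) = cos(θ/2) ± i·sin(θ/2); θ = 5.21, cos(θ/2) ≈ -0.859456, sin(θ/2) ≈ 0.511211.
With a = amp(|0⟩) = -0.5369 and b = amp(|1⟩) = 0.8437:
new amp(|0⟩) = (-0.859456 - 0.511211i)·a = (0.4614 + 0.2745i)
new amp(|1⟩) = (-0.859456 + 0.511211i)·b = (-0.7251 + 0.4313i)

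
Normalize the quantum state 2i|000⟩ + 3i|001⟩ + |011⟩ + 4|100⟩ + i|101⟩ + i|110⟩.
(1/√8)i|000⟩ + 0.5303i|001⟩ + 0.1768|011⟩ + 1/√2|100⟩ + 0.1768i|101⟩ + 0.1768i|110⟩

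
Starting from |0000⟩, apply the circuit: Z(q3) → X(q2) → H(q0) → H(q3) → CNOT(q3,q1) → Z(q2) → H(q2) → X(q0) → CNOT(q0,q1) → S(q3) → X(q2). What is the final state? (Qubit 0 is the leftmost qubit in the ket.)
1/√8|0000⟩ - 1/√8|0010⟩ + (1/√8)i|0101⟩ - (1/√8)i|0111⟩ + (1/√8)i|1001⟩ - (1/√8)i|1011⟩ + 1/√8|1100⟩ - 1/√8|1110⟩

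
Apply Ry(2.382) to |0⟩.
0.3707|0⟩ + 0.9287|1⟩

Ry(2.382) = [[cos(θ/2), −sin(θ/2)], [sin(θ/2), cos(θ/2)]]; θ = 2.382, cos(θ/2) ≈ 0.370731, sin(θ/2) ≈ 0.92874.
With a = amp(|0⟩) = 1 and b = amp(|1⟩) = 0:
new amp(|0⟩) = (0.370731)·a + (-0.92874)·b = 0.3707
new amp(|1⟩) = (0.92874)·a + (0.370731)·b = 0.9287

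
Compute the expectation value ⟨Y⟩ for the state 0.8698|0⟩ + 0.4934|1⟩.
0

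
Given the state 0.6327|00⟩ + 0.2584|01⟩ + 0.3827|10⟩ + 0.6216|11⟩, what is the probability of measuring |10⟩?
0.1465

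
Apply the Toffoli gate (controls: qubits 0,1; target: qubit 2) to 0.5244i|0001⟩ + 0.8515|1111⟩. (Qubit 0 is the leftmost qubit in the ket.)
0.5244i|0001⟩ + 0.8515|1101⟩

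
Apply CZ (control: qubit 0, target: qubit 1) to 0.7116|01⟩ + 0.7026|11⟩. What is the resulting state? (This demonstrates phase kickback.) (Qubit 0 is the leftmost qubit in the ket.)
0.7116|01⟩ - 0.7026|11⟩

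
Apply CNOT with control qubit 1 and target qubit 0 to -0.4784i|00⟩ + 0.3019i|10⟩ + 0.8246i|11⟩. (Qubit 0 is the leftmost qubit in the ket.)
-0.4784i|00⟩ + 0.8246i|01⟩ + 0.3019i|10⟩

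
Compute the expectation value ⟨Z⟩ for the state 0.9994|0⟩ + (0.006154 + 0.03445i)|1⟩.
0.9976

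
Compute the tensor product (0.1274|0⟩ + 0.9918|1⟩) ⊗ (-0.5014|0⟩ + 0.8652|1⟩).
-0.06388|00⟩ + 0.1102|01⟩ - 0.4973|10⟩ + 0.8581|11⟩

amp(|b₁b₂…⟩) = product of the factor amplitudes for bits b₁, b₂, …; only kets whose every factor amplitude is nonzero survive.
|00⟩: (0.1274)(-0.5014) = -0.06388
|01⟩: (0.1274)(0.8652) = 0.1102
|10⟩: (0.9918)(-0.5014) = -0.4973
|11⟩: (0.9918)(0.8652) = 0.8581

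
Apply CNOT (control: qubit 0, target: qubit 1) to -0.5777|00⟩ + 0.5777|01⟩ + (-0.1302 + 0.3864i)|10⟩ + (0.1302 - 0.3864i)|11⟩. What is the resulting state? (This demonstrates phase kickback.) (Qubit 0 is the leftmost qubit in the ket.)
-0.5777|00⟩ + 0.5777|01⟩ + (0.1302 - 0.3864i)|10⟩ + (-0.1302 + 0.3864i)|11⟩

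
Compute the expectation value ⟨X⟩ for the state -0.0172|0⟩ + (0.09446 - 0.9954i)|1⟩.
-0.003249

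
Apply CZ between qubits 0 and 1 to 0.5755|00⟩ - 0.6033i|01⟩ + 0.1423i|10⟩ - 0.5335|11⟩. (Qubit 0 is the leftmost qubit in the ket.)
0.5755|00⟩ - 0.6033i|01⟩ + 0.1423i|10⟩ + 0.5335|11⟩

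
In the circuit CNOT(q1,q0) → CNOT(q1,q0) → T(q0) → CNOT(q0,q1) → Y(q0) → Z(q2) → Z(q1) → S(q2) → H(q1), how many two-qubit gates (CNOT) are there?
3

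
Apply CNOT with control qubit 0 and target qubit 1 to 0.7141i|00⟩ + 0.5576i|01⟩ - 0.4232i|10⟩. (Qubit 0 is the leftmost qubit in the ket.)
0.7141i|00⟩ + 0.5576i|01⟩ - 0.4232i|11⟩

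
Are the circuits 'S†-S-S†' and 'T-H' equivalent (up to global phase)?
No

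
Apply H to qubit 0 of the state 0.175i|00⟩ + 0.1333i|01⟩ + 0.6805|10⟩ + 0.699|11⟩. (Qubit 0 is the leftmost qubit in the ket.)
(0.4812 + 0.1237i)|00⟩ + (0.4943 + 0.09426i)|01⟩ + (-0.4812 + 0.1237i)|10⟩ + (-0.4943 + 0.09426i)|11⟩

H on qubit 0 mixes each pair of kets that differ only in qubit 0: amplitudes (a, b) of (|…0…⟩, |…1…⟩) become ((a + b)/√2, (a − b)/√2). Kets absent from the input have amplitude 0.
(|00⟩, |10⟩): (a, b) = (0.175i, 0.6805) → ((0.4812 + 0.1237i), (-0.4812 + 0.1237i))
(|01⟩, |11⟩): (a, b) = (0.1333i, 0.699) → ((0.4943 + 0.09426i), (-0.4943 + 0.09426i))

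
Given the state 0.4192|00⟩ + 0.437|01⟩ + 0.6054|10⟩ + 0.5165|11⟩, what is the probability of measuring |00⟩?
0.1757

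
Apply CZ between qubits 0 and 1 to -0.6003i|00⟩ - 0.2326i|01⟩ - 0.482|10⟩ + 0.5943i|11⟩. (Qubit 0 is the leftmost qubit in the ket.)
-0.6003i|00⟩ - 0.2326i|01⟩ - 0.482|10⟩ - 0.5943i|11⟩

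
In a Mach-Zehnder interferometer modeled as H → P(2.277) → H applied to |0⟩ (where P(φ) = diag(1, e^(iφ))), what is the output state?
(0.1755 + 0.3804i)|0⟩ + (0.8245 - 0.3804i)|1⟩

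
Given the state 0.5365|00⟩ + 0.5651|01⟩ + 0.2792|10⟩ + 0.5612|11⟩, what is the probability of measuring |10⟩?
0.07795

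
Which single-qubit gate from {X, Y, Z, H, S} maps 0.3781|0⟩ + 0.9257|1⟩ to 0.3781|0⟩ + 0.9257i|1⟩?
S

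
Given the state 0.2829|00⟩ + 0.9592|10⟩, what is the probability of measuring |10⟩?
0.9201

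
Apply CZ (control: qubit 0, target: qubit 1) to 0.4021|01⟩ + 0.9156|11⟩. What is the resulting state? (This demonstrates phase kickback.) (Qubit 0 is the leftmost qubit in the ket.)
0.4021|01⟩ - 0.9156|11⟩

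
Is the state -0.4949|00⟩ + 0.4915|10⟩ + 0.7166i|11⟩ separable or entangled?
Entangled

Writing the state as a|00⟩ + b|01⟩ + c|10⟩ + d|11⟩, it is a product state iff ad − bc = 0.
Here (a, b, c, d) = (-0.4949, 0, 0.4915, 0.7166i): ad − bc = (-0.4949)(0.7166i) − (0)(0.4915) = -0.3546i ≠ 0, so the state is entangled.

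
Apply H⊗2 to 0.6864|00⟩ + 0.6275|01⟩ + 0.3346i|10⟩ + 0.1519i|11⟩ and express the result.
(0.657 + 0.2433i)|00⟩ + (0.02945 + 0.09135i)|01⟩ + (0.657 - 0.2433i)|10⟩ + (0.02945 - 0.09135i)|11⟩

H⊗2 gives amp(|y⟩) = (1/2) Σ_x (−1)^(x·y) amp(|x⟩), where x·y is the number of positions in which both x and y have a 1.
|00⟩: (0.6864 + 0.6275 + 0.3346i + 0.1519i)/2 = (0.657 + 0.2433i)
|01⟩: (0.6864 - 0.6275 + 0.3346i - 0.1519i)/2 = (0.02945 + 0.09135i)
|10⟩: (0.6864 + 0.6275 - 0.3346i - 0.1519i)/2 = (0.657 - 0.2433i)
|11⟩: (0.6864 - 0.6275 - 0.3346i + 0.1519i)/2 = (0.02945 - 0.09135i)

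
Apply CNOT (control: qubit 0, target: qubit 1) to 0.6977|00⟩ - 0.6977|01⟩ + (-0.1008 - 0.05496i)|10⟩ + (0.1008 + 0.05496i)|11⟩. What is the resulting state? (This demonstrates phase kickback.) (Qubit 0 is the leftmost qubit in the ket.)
0.6977|00⟩ - 0.6977|01⟩ + (0.1008 + 0.05496i)|10⟩ + (-0.1008 - 0.05496i)|11⟩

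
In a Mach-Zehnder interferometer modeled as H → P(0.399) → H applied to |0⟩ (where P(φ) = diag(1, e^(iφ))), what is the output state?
(0.9607 + 0.1942i)|0⟩ + (0.03928 - 0.1942i)|1⟩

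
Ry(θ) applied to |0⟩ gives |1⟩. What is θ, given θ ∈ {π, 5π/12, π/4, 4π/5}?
π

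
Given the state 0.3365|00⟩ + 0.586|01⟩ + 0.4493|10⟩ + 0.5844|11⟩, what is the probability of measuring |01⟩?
0.3434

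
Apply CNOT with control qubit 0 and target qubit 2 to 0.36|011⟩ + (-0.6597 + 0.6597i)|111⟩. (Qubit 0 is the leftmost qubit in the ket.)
0.36|011⟩ + (-0.6597 + 0.6597i)|110⟩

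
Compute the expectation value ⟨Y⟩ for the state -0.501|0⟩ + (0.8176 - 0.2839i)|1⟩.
0.2845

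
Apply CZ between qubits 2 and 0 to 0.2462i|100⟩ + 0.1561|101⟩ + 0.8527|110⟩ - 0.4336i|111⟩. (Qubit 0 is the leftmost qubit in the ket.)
0.2462i|100⟩ - 0.1561|101⟩ + 0.8527|110⟩ + 0.4336i|111⟩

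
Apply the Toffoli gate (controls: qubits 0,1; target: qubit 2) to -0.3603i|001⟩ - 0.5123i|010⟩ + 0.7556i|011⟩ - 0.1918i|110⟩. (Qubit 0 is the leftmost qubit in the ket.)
-0.3603i|001⟩ - 0.5123i|010⟩ + 0.7556i|011⟩ - 0.1918i|111⟩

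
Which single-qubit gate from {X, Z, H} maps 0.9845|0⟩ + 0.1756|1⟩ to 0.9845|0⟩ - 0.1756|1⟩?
Z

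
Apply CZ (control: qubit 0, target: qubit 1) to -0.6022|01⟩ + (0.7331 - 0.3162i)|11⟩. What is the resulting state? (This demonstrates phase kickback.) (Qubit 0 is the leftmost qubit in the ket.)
-0.6022|01⟩ + (-0.7331 + 0.3162i)|11⟩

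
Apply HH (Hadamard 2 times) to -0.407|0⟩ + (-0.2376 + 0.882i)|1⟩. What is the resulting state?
-0.407|0⟩ + (-0.2376 + 0.882i)|1⟩

H² = I, so an even number of Hadamards cancels: H^2 = I and the state is unchanged.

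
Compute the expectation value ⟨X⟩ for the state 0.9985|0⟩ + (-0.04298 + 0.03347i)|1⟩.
-0.08583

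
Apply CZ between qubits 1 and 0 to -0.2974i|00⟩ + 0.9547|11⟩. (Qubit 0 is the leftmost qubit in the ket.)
-0.2974i|00⟩ - 0.9547|11⟩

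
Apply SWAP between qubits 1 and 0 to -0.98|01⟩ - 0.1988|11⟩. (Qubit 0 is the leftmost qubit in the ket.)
-0.98|10⟩ - 0.1988|11⟩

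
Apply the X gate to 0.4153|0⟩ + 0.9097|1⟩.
0.9097|0⟩ + 0.4153|1⟩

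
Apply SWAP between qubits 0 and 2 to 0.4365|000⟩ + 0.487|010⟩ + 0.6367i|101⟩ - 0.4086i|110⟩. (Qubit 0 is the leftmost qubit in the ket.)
0.4365|000⟩ + 0.487|010⟩ - 0.4086i|011⟩ + 0.6367i|101⟩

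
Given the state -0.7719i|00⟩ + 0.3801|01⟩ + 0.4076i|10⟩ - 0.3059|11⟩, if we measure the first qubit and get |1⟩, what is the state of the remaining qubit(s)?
0.7998i|0⟩ - 0.6003|1⟩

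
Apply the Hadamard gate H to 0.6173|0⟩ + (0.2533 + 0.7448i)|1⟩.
(0.6156 + 0.5267i)|0⟩ + (0.2574 - 0.5267i)|1⟩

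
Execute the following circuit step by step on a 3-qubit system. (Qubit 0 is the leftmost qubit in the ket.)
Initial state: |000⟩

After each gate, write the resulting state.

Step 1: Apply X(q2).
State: |001⟩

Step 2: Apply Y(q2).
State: -i|000⟩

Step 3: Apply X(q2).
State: -i|001⟩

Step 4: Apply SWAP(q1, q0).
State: -i|001⟩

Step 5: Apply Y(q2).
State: -|000⟩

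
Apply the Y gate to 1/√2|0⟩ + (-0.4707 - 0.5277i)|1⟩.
(-0.5277 + 0.4707i)|0⟩ + (1/√2)i|1⟩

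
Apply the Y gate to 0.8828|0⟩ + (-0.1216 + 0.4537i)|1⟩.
(0.4537 + 0.1216i)|0⟩ + 0.8828i|1⟩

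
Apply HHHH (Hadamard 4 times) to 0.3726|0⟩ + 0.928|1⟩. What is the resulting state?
0.3726|0⟩ + 0.928|1⟩

H² = I, so an even number of Hadamards cancels: H^4 = I and the state is unchanged.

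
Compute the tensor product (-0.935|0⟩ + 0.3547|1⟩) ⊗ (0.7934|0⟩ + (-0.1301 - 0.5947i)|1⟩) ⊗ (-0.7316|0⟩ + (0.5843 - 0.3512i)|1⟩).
0.5427|000⟩ + (-0.4335 + 0.2605i)|001⟩ + (-0.08899 - 0.4068i)|010⟩ + (0.2664 + 0.2822i)|011⟩ - 0.2059|100⟩ + (0.1644 - 0.09883i)|101⟩ + (0.03376 + 0.1543i)|110⟩ + (-0.101 - 0.107i)|111⟩

amp(|b₁b₂…⟩) = product of the factor amplitudes for bits b₁, b₂, …; only kets whose every factor amplitude is nonzero survive.
|000⟩: (-0.935)(0.7934)(-0.7316) = 0.5427
|001⟩: (-0.935)(0.7934)(0.5843 - 0.3512i) = (-0.4335 + 0.2605i)
|010⟩: (-0.935)(-0.1301 - 0.5947i)(-0.7316) = (-0.08899 - 0.4068i)
|011⟩: (-0.935)(-0.1301 - 0.5947i)(0.5843 - 0.3512i) = (0.2664 + 0.2822i)
|100⟩: (0.3547)(0.7934)(-0.7316) = -0.2059
|101⟩: (0.3547)(0.7934)(0.5843 - 0.3512i) = (0.1644 - 0.09883i)
|110⟩: (0.3547)(-0.1301 - 0.5947i)(-0.7316) = (0.03376 + 0.1543i)
|111⟩: (0.3547)(-0.1301 - 0.5947i)(0.5843 - 0.3512i) = (-0.101 - 0.107i)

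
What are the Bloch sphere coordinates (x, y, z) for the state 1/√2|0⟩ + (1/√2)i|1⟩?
(0, 1, 0)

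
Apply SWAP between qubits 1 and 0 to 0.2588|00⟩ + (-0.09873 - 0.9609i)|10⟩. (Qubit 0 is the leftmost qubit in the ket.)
0.2588|00⟩ + (-0.09873 - 0.9609i)|01⟩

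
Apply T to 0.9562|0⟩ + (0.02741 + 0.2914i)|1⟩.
0.9562|0⟩ + (-0.1867 + 0.2254i)|1⟩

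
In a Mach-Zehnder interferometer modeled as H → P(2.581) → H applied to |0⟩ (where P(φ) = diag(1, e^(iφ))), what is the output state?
(0.07653 + 0.2658i)|0⟩ + (0.9235 - 0.2658i)|1⟩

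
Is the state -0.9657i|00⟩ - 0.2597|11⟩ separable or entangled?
Entangled

Writing the state as a|00⟩ + b|01⟩ + c|10⟩ + d|11⟩, it is a product state iff ad − bc = 0.
Here (a, b, c, d) = (-0.9657i, 0, 0, -0.2597): ad − bc = (-0.9657i)(-0.2597) − (0)(0) = 0.2508i ≠ 0, so the state is entangled.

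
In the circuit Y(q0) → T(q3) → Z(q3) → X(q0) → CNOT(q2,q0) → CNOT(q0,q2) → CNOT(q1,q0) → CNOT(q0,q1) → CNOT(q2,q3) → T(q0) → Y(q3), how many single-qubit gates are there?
6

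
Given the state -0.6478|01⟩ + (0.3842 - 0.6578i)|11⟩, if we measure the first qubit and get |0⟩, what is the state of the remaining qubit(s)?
-|1⟩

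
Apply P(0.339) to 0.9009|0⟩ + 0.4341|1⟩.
0.9009|0⟩ + (0.4094 + 0.1444i)|1⟩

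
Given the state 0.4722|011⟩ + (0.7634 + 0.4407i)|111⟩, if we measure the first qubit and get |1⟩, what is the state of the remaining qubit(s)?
(0.866 + 0.5i)|11⟩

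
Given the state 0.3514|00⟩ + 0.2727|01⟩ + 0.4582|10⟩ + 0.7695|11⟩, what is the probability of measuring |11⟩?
0.5921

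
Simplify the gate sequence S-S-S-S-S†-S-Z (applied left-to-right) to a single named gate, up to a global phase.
Z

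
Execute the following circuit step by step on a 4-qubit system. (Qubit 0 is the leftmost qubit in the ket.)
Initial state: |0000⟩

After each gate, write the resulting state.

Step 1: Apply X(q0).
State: |1000⟩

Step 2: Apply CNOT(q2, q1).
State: |1000⟩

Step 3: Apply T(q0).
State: (1/√2 + (1/√2)i)|1000⟩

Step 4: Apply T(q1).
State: (1/√2 + (1/√2)i)|1000⟩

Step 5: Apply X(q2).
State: (1/√2 + (1/√2)i)|1010⟩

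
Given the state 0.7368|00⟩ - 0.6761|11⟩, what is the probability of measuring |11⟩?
0.4571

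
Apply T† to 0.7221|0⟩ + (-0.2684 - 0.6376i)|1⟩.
0.7221|0⟩ + (-0.6406 - 0.2611i)|1⟩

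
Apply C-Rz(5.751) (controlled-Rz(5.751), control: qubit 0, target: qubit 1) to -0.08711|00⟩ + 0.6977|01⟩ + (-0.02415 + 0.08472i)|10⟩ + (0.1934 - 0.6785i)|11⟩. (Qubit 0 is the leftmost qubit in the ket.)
-0.08711|00⟩ + 0.6977|01⟩ + (0.04558 - 0.07539i)|10⟩ + (-0.008173 + 0.7055i)|11⟩

C-Rz(5.751) leaves the control-|0⟩ kets |00⟩, |01⟩ unchanged and applies Rz(5.751) to qubit 1 on the control-|1⟩ pair (|10⟩, |11⟩).
Rz(5.751) = [[e^(−iθ/2), 0], [0, e^(iθ/2)]] with e^(±iθ/2) = cos(θ/2) ± i·sin(θ/2); θ = 5.751, cos(θ/2) ≈ -0.964806, sin(θ/2) ≈ 0.262964.
With a = amp(|10⟩) = (-0.02415 + 0.08472i) and b = amp(|11⟩) = (0.1934 - 0.6785i):
new amp(|10⟩) = (-0.964806 - 0.262964i)·a = (0.04558 - 0.07539i)
new amp(|11⟩) = (-0.964806 + 0.262964i)·b = (-0.008173 + 0.7055i)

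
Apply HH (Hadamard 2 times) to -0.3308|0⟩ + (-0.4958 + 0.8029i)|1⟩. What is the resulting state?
-0.3308|0⟩ + (-0.4958 + 0.8029i)|1⟩

H² = I, so an even number of Hadamards cancels: H^2 = I and the state is unchanged.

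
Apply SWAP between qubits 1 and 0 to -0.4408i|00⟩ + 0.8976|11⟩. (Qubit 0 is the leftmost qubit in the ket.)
-0.4408i|00⟩ + 0.8976|11⟩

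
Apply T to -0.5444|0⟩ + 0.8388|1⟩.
-0.5444|0⟩ + (0.5931 + 0.5931i)|1⟩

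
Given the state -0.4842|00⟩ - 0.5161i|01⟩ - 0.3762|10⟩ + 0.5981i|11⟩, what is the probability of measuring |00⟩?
0.2344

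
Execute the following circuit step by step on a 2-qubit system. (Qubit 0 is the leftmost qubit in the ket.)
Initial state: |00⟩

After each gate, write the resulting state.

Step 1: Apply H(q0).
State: 1/√2|00⟩ + 1/√2|10⟩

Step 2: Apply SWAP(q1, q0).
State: 1/√2|00⟩ + 1/√2|01⟩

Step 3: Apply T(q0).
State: 1/√2|00⟩ + 1/√2|01⟩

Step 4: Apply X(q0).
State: 1/√2|10⟩ + 1/√2|11⟩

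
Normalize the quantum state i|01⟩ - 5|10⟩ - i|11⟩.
0.1925i|01⟩ - 0.9623|10⟩ - 0.1925i|11⟩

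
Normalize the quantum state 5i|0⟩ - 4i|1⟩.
0.7809i|0⟩ - 0.6247i|1⟩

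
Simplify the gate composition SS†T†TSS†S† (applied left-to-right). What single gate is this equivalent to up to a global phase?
S†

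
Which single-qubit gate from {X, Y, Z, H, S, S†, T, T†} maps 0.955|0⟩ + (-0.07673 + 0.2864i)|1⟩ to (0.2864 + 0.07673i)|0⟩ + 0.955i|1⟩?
Y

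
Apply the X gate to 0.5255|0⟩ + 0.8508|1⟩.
0.8508|0⟩ + 0.5255|1⟩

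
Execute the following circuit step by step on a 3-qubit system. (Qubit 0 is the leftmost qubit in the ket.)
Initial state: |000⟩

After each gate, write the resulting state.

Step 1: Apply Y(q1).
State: i|010⟩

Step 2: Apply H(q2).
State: (1/√2)i|010⟩ + (1/√2)i|011⟩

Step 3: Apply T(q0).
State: (1/√2)i|010⟩ + (1/√2)i|011⟩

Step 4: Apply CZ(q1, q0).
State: (1/√2)i|010⟩ + (1/√2)i|011⟩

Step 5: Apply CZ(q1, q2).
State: (1/√2)i|010⟩ - (1/√2)i|011⟩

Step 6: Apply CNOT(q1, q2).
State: -(1/√2)i|010⟩ + (1/√2)i|011⟩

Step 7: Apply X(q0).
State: -(1/√2)i|110⟩ + (1/√2)i|111⟩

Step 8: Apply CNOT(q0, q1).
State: -(1/√2)i|100⟩ + (1/√2)i|101⟩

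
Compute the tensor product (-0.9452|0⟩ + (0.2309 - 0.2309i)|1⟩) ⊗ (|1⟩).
-0.9452|01⟩ + (0.2309 - 0.2309i)|11⟩

amp(|b₁b₂…⟩) = product of the factor amplitudes for bits b₁, b₂, …; only kets whose every factor amplitude is nonzero survive.
|01⟩: (-0.9452)(1) = -0.9452
|11⟩: (0.2309 - 0.2309i)(1) = (0.2309 - 0.2309i)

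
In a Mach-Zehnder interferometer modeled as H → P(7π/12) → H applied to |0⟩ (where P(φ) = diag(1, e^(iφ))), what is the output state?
(0.3706 + 0.483i)|0⟩ + (0.6294 - 0.483i)|1⟩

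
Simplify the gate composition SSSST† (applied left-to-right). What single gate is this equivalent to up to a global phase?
T†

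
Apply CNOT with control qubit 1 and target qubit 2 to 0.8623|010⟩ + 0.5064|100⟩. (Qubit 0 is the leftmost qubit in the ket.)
0.8623|011⟩ + 0.5064|100⟩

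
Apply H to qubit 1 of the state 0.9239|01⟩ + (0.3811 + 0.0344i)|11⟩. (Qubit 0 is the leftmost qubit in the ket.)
0.6533|00⟩ - 0.6533|01⟩ + (0.2695 + 0.02432i)|10⟩ + (-0.2695 - 0.02432i)|11⟩

H on qubit 1 mixes each pair of kets that differ only in qubit 1: amplitudes (a, b) of (|…0…⟩, |…1…⟩) become ((a + b)/√2, (a − b)/√2). Kets absent from the input have amplitude 0.
(|00⟩, |01⟩): (a, b) = (0, 0.9239) → (0.6533, -0.6533)
(|10⟩, |11⟩): (a, b) = (0, (0.3811 + 0.0344i)) → ((0.2695 + 0.02432i), (-0.2695 - 0.02432i))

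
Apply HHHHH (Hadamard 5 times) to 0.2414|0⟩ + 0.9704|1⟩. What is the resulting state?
0.8569|0⟩ - 0.5155|1⟩

H² = I, so H^5 = H: a single Hadamard. With (a, b) = (0.2414, 0.9704), H gives ((a + b)/√2, (a − b)/√2) = (0.8569, -0.5155).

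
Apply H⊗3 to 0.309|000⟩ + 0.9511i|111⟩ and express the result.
(0.1092 + 0.3363i)|000⟩ + (0.1092 - 0.3363i)|001⟩ + (0.1092 - 0.3363i)|010⟩ + (0.1092 + 0.3363i)|011⟩ + (0.1092 - 0.3363i)|100⟩ + (0.1092 + 0.3363i)|101⟩ + (0.1092 + 0.3363i)|110⟩ + (0.1092 - 0.3363i)|111⟩

H⊗3 gives amp(|y⟩) = (1/2√2) Σ_x (−1)^(x·y) amp(|x⟩), where x·y is the number of positions in which both x and y have a 1.
|000⟩: (0.309 + 0.9511i)/(2√2) = (0.1092 + 0.3363i)
|001⟩: (0.309 - 0.9511i)/(2√2) = (0.1092 - 0.3363i)
|010⟩: (0.309 - 0.9511i)/(2√2) = (0.1092 - 0.3363i)
|011⟩: (0.309 + 0.9511i)/(2√2) = (0.1092 + 0.3363i)
|100⟩: (0.309 - 0.9511i)/(2√2) = (0.1092 - 0.3363i)
|101⟩: (0.309 + 0.9511i)/(2√2) = (0.1092 + 0.3363i)
|110⟩: (0.309 + 0.9511i)/(2√2) = (0.1092 + 0.3363i)
|111⟩: (0.309 - 0.9511i)/(2√2) = (0.1092 - 0.3363i)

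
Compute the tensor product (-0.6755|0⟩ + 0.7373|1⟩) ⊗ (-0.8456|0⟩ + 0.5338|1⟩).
0.5712|00⟩ - 0.3606|01⟩ - 0.6235|10⟩ + 0.3936|11⟩

amp(|b₁b₂…⟩) = product of the factor amplitudes for bits b₁, b₂, …; only kets whose every factor amplitude is nonzero survive.
|00⟩: (-0.6755)(-0.8456) = 0.5712
|01⟩: (-0.6755)(0.5338) = -0.3606
|10⟩: (0.7373)(-0.8456) = -0.6235
|11⟩: (0.7373)(0.5338) = 0.3936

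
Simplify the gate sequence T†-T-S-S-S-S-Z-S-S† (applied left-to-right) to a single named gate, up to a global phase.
Z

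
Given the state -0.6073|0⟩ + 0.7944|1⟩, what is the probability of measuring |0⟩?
0.3688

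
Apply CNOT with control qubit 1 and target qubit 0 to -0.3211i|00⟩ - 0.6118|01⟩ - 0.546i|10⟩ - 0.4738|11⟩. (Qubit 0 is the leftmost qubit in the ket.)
-0.3211i|00⟩ - 0.4738|01⟩ - 0.546i|10⟩ - 0.6118|11⟩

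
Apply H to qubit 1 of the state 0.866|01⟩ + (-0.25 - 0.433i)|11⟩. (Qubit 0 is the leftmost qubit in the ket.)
0.6124|00⟩ - 0.6124|01⟩ + (-0.1768 - 0.3062i)|10⟩ + (0.1768 + 0.3062i)|11⟩

H on qubit 1 mixes each pair of kets that differ only in qubit 1: amplitudes (a, b) of (|…0…⟩, |…1…⟩) become ((a + b)/√2, (a − b)/√2). Kets absent from the input have amplitude 0.
(|00⟩, |01⟩): (a, b) = (0, 0.866) → (0.6124, -0.6124)
(|10⟩, |11⟩): (a, b) = (0, (-0.25 - 0.433i)) → ((-0.1768 - 0.3062i), (0.1768 + 0.3062i))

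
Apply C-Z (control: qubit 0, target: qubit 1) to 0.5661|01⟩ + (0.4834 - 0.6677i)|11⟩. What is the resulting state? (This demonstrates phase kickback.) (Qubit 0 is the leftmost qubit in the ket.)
0.5661|01⟩ + (-0.4834 + 0.6677i)|11⟩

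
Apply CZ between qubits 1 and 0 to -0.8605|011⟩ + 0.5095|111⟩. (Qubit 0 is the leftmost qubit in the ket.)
-0.8605|011⟩ - 0.5095|111⟩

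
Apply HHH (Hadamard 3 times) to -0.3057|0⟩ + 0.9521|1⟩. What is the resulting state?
0.4571|0⟩ - 0.8894|1⟩

H² = I, so H^3 = H: a single Hadamard. With (a, b) = (-0.3057, 0.9521), H gives ((a + b)/√2, (a − b)/√2) = (0.4571, -0.8894).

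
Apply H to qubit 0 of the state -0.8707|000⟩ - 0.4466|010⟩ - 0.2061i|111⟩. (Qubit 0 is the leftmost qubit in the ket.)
-0.6157|000⟩ - 0.3158|010⟩ - 0.1457i|011⟩ - 0.6157|100⟩ - 0.3158|110⟩ + 0.1457i|111⟩

H on qubit 0 mixes each pair of kets that differ only in qubit 0: amplitudes (a, b) of (|…0…⟩, |…1…⟩) become ((a + b)/√2, (a − b)/√2). Kets absent from the input have amplitude 0.
(|000⟩, |100⟩): (a, b) = (-0.8707, 0) → (-0.6157, -0.6157)
(|010⟩, |110⟩): (a, b) = (-0.4466, 0) → (-0.3158, -0.3158)
(|011⟩, |111⟩): (a, b) = (0, -0.2061i) → (-0.1457i, 0.1457i)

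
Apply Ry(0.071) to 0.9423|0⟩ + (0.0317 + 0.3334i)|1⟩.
(0.9406 - 0.01183i)|0⟩ + (0.06512 + 0.3332i)|1⟩

Ry(0.071) = [[cos(θ/2), −sin(θ/2)], [sin(θ/2), cos(θ/2)]]; θ = 0.071, cos(θ/2) ≈ 0.99937, sin(θ/2) ≈ 0.0354925.
With a = amp(|0⟩) = 0.9423 and b = amp(|1⟩) = (0.0317 + 0.3334i):
new amp(|0⟩) = (0.99937)·a + (-0.0354925)·b = (0.9406 - 0.01183i)
new amp(|1⟩) = (0.0354925)·a + (0.99937)·b = (0.06512 + 0.3332i)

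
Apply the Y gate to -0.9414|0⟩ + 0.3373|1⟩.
-0.3373i|0⟩ - 0.9414i|1⟩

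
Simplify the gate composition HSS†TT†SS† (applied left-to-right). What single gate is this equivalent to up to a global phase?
H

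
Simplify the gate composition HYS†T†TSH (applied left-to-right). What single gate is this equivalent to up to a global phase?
Y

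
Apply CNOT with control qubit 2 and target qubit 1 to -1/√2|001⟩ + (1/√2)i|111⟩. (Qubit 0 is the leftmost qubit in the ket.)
-1/√2|011⟩ + (1/√2)i|101⟩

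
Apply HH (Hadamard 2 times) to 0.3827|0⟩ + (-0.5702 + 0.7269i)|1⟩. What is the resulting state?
0.3827|0⟩ + (-0.5702 + 0.7269i)|1⟩

H² = I, so an even number of Hadamards cancels: H^2 = I and the state is unchanged.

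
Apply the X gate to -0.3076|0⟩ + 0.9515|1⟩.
0.9515|0⟩ - 0.3076|1⟩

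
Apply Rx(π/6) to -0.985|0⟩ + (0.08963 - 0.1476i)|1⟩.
(-0.9896 - 0.0232i)|0⟩ + (0.08658 + 0.1124i)|1⟩

Rx(π/6) = [[cos(θ/2), −i·sin(θ/2)], [−i·sin(θ/2), cos(θ/2)]]; θ = π/6, cos(θ/2) ≈ 0.965926, sin(θ/2) ≈ 0.258819.
With a = amp(|0⟩) = -0.985 and b = amp(|1⟩) = (0.08963 - 0.1476i):
new amp(|0⟩) = (0.965926)·a + (-0.258819i)·b = (-0.9896 - 0.0232i)
new amp(|1⟩) = (-0.258819i)·a + (0.965926)·b = (0.08658 + 0.1124i)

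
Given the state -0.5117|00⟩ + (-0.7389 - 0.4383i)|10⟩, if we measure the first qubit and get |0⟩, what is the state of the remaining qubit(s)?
-|0⟩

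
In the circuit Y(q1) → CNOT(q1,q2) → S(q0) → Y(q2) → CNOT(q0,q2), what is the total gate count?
5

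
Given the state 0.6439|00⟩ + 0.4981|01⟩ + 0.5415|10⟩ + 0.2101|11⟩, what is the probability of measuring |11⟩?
0.04414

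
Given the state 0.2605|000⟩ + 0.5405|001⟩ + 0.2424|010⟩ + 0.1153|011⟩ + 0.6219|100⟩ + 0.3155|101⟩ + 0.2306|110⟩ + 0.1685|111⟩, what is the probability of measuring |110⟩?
0.05318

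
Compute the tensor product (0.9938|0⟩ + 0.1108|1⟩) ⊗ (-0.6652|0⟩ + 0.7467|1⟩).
-0.6611|00⟩ + 0.7421|01⟩ - 0.0737|10⟩ + 0.08273|11⟩

amp(|b₁b₂…⟩) = product of the factor amplitudes for bits b₁, b₂, …; only kets whose every factor amplitude is nonzero survive.
|00⟩: (0.9938)(-0.6652) = -0.6611
|01⟩: (0.9938)(0.7467) = 0.7421
|10⟩: (0.1108)(-0.6652) = -0.0737
|11⟩: (0.1108)(0.7467) = 0.08273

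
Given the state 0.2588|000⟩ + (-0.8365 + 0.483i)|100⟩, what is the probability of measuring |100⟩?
0.933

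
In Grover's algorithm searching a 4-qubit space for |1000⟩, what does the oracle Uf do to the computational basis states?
Uf|x⟩ = -|x⟩ if x = 1000, else |x⟩ (phase flip on target)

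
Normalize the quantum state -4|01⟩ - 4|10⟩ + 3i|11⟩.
-0.6247|01⟩ - 0.6247|10⟩ + 0.4685i|11⟩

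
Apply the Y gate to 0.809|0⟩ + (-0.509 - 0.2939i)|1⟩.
(-0.2939 + 0.509i)|0⟩ + 0.809i|1⟩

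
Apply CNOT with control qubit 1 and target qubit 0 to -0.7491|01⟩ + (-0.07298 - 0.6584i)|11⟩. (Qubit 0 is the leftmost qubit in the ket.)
(-0.07298 - 0.6584i)|01⟩ - 0.7491|11⟩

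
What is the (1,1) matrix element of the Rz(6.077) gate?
(-0.9947 + 0.1029i)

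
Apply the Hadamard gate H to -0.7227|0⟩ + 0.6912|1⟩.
-0.02227|0⟩ - 0.9998|1⟩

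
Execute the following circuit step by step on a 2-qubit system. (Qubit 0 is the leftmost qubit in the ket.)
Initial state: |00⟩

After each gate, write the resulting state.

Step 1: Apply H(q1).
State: 1/√2|00⟩ + 1/√2|01⟩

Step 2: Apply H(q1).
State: |00⟩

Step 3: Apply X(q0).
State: |10⟩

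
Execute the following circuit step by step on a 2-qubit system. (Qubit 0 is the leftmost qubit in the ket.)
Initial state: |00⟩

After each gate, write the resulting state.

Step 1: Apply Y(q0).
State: i|10⟩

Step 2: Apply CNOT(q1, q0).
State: i|10⟩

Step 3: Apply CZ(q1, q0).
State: i|10⟩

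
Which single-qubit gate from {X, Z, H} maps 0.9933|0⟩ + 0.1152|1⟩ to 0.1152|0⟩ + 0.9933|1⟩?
X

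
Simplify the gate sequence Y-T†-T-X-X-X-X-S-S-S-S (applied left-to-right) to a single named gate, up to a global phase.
Y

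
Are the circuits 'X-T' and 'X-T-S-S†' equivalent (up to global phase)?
Yes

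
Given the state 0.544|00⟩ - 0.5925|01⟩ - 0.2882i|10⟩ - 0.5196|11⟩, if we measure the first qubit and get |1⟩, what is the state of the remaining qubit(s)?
-0.485i|0⟩ - 0.8745|1⟩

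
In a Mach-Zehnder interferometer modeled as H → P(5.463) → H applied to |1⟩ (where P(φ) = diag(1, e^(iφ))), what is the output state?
(0.159 + 0.3656i)|0⟩ + (0.841 - 0.3656i)|1⟩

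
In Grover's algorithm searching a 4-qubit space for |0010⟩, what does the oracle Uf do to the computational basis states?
Uf|x⟩ = -|x⟩ if x = 0010, else |x⟩ (phase flip on target)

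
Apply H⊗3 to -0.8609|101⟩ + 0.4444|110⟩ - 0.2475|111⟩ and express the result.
-0.2348|000⟩ + 0.549|001⟩ - 0.374|010⟩ + 0.05975|011⟩ + 0.2348|100⟩ - 0.549|101⟩ + 0.374|110⟩ - 0.05975|111⟩

H⊗3 gives amp(|y⟩) = (1/2√2) Σ_x (−1)^(x·y) amp(|x⟩), where x·y is the number of positions in which both x and y have a 1.
|000⟩: (-0.8609 + 0.4444 - 0.2475)/(2√2) = -0.2348
|001⟩: (0.8609 + 0.4444 + 0.2475)/(2√2) = 0.549
|010⟩: (-0.8609 - 0.4444 + 0.2475)/(2√2) = -0.374
|011⟩: (0.8609 - 0.4444 - 0.2475)/(2√2) = 0.05975
|100⟩: (0.8609 - 0.4444 + 0.2475)/(2√2) = 0.2348
|101⟩: (-0.8609 - 0.4444 - 0.2475)/(2√2) = -0.549
|110⟩: (0.8609 + 0.4444 - 0.2475)/(2√2) = 0.374
|111⟩: (-0.8609 + 0.4444 + 0.2475)/(2√2) = -0.05975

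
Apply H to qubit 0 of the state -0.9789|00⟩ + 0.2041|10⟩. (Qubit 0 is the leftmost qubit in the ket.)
-0.5479|00⟩ - 0.8365|10⟩

H on qubit 0 mixes each pair of kets that differ only in qubit 0: amplitudes (a, b) of (|…0…⟩, |…1…⟩) become ((a + b)/√2, (a − b)/√2). Kets absent from the input have amplitude 0.
(|00⟩, |10⟩): (a, b) = (-0.9789, 0.2041) → (-0.5479, -0.8365)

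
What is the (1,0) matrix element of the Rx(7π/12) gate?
-0.7934i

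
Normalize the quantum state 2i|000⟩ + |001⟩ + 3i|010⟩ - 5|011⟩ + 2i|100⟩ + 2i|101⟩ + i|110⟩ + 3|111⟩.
0.2649i|000⟩ + 0.1325|001⟩ + 0.3974i|010⟩ - 0.6623|011⟩ + 0.2649i|100⟩ + 0.2649i|101⟩ + 0.1325i|110⟩ + 0.3974|111⟩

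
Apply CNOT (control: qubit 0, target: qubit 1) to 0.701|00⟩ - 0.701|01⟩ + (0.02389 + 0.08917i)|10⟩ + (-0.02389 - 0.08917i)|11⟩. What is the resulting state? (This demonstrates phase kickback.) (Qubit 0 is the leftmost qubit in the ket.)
0.701|00⟩ - 0.701|01⟩ + (-0.02389 - 0.08917i)|10⟩ + (0.02389 + 0.08917i)|11⟩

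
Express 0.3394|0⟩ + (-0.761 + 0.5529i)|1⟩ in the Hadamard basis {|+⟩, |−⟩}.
(-0.2981 + 0.391i)|+⟩ + (0.7781 - 0.391i)|−⟩

With |ψ⟩ = α|0⟩ + β|1⟩, the Hadamard-basis coefficients are ⟨+|ψ⟩ = (α + β)/√2 and ⟨−|ψ⟩ = (α − β)/√2.
Here α = 0.3394, β = (-0.761 + 0.5529i): (α + β)/√2 = (-0.2981 + 0.391i), (α − β)/√2 = (0.7781 - 0.391i).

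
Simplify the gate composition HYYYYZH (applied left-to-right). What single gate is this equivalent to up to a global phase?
X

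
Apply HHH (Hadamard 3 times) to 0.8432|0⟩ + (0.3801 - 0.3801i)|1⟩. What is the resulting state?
(0.865 - 0.2688i)|0⟩ + (0.3275 + 0.2688i)|1⟩

H² = I, so H^3 = H: a single Hadamard. With (a, b) = (0.8432, (0.3801 - 0.3801i)), H gives ((a + b)/√2, (a − b)/√2) = ((0.865 - 0.2688i), (0.3275 + 0.2688i)).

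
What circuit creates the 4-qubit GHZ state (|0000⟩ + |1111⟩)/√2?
H(q0) → CNOT(q0,q1) → CNOT(q0,q2) → CNOT(q0,q3)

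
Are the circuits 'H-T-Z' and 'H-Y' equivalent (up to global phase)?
No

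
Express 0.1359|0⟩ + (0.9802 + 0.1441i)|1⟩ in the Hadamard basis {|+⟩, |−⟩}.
(0.7892 + 0.1019i)|+⟩ + (-0.597 - 0.1019i)|−⟩

With |ψ⟩ = α|0⟩ + β|1⟩, the Hadamard-basis coefficients are ⟨+|ψ⟩ = (α + β)/√2 and ⟨−|ψ⟩ = (α − β)/√2.
Here α = 0.1359, β = (0.9802 + 0.1441i): (α + β)/√2 = (0.7892 + 0.1019i), (α − β)/√2 = (-0.597 - 0.1019i).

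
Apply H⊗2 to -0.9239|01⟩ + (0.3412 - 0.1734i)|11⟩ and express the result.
(-0.2914 - 0.0867i)|00⟩ + (0.2914 + 0.0867i)|01⟩ + (-0.6326 + 0.0867i)|10⟩ + (0.6326 - 0.0867i)|11⟩

H⊗2 gives amp(|y⟩) = (1/2) Σ_x (−1)^(x·y) amp(|x⟩), where x·y is the number of positions in which both x and y have a 1.
|00⟩: (-0.9239 + (0.3412 - 0.1734i))/2 = (-0.2914 - 0.0867i)
|01⟩: (0.9239 - (0.3412 - 0.1734i))/2 = (0.2914 + 0.0867i)
|10⟩: (-0.9239 - (0.3412 - 0.1734i))/2 = (-0.6326 + 0.0867i)
|11⟩: (0.9239 + (0.3412 - 0.1734i))/2 = (0.6326 - 0.0867i)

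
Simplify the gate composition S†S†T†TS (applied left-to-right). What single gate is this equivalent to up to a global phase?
S†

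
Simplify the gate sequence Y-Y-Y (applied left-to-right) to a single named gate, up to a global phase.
Y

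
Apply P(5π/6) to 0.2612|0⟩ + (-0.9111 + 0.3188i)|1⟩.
0.2612|0⟩ + (0.6296 - 0.7316i)|1⟩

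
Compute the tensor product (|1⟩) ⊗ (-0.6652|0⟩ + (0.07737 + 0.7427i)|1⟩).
-0.6652|10⟩ + (0.07737 + 0.7427i)|11⟩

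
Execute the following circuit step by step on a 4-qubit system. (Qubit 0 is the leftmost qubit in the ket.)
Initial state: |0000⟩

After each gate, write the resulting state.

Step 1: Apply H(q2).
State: 1/√2|0000⟩ + 1/√2|0010⟩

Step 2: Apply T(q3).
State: 1/√2|0000⟩ + 1/√2|0010⟩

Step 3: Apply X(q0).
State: 1/√2|1000⟩ + 1/√2|1010⟩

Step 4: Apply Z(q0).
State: -1/√2|1000⟩ - 1/√2|1010⟩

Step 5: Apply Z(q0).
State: 1/√2|1000⟩ + 1/√2|1010⟩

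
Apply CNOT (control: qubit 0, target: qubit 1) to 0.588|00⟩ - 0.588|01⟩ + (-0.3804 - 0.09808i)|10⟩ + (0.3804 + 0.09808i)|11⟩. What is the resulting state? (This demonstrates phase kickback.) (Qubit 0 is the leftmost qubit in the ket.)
0.588|00⟩ - 0.588|01⟩ + (0.3804 + 0.09808i)|10⟩ + (-0.3804 - 0.09808i)|11⟩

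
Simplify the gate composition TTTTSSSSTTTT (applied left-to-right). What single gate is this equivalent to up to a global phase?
I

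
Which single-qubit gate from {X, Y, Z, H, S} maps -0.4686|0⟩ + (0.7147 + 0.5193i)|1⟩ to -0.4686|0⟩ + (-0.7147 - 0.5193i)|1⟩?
Z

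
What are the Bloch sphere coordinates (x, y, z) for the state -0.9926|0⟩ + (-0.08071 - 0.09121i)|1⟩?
(0.1602, 0.1811, 0.9704)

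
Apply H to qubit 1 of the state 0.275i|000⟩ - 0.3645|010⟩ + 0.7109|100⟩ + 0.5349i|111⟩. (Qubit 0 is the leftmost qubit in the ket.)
(-0.2577 + 0.1945i)|000⟩ + (0.2577 + 0.1945i)|010⟩ + 0.5027|100⟩ + 0.3782i|101⟩ + 0.5027|110⟩ - 0.3782i|111⟩

H on qubit 1 mixes each pair of kets that differ only in qubit 1: amplitudes (a, b) of (|…0…⟩, |…1…⟩) become ((a + b)/√2, (a − b)/√2). Kets absent from the input have amplitude 0.
(|000⟩, |010⟩): (a, b) = (0.275i, -0.3645) → ((-0.2577 + 0.1945i), (0.2577 + 0.1945i))
(|100⟩, |110⟩): (a, b) = (0.7109, 0) → (0.5027, 0.5027)
(|101⟩, |111⟩): (a, b) = (0, 0.5349i) → (0.3782i, -0.3782i)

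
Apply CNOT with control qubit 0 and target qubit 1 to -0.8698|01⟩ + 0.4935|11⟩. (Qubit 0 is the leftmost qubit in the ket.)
-0.8698|01⟩ + 0.4935|10⟩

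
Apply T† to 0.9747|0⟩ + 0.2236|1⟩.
0.9747|0⟩ + (0.1581 - 0.1581i)|1⟩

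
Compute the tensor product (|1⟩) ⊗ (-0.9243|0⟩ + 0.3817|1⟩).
-0.9243|10⟩ + 0.3817|11⟩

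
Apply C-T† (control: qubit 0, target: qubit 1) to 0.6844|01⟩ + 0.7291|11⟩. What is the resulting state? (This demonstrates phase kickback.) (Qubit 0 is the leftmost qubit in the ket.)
0.6844|01⟩ + (0.5156 - 0.5156i)|11⟩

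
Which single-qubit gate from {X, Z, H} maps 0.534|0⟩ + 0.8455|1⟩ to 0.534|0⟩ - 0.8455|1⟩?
Z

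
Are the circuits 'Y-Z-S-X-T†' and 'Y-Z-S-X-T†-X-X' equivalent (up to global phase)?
Yes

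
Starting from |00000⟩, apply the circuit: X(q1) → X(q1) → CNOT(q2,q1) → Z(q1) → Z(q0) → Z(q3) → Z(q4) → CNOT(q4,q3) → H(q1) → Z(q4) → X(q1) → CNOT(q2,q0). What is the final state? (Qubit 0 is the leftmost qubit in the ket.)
1/√2|00000⟩ + 1/√2|01000⟩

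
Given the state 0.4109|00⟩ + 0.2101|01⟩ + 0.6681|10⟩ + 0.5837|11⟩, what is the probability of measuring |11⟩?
0.3407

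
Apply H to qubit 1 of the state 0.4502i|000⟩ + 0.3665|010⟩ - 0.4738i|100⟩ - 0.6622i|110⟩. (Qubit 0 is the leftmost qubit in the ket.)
(0.2592 + 0.3183i)|000⟩ + (-0.2592 + 0.3183i)|010⟩ - 0.8033i|100⟩ + 0.1332i|110⟩

H on qubit 1 mixes each pair of kets that differ only in qubit 1: amplitudes (a, b) of (|…0…⟩, |…1…⟩) become ((a + b)/√2, (a − b)/√2). Kets absent from the input have amplitude 0.
(|000⟩, |010⟩): (a, b) = (0.4502i, 0.3665) → ((0.2592 + 0.3183i), (-0.2592 + 0.3183i))
(|100⟩, |110⟩): (a, b) = (-0.4738i, -0.6622i) → (-0.8033i, 0.1332i)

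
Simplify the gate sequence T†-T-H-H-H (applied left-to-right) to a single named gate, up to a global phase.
H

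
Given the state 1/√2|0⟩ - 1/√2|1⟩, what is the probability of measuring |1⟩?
1/2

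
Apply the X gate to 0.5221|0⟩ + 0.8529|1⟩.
0.8529|0⟩ + 0.5221|1⟩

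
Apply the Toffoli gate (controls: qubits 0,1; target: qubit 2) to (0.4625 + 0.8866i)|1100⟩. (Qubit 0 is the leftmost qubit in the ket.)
(0.4625 + 0.8866i)|1110⟩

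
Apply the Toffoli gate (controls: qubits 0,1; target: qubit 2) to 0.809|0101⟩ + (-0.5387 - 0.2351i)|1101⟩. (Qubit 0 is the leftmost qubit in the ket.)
0.809|0101⟩ + (-0.5387 - 0.2351i)|1111⟩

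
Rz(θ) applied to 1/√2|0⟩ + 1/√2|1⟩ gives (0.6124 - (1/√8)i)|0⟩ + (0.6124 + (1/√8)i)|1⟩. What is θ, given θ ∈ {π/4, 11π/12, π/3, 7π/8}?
π/3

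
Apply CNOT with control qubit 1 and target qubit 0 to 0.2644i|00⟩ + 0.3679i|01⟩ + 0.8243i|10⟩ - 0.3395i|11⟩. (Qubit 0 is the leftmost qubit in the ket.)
0.2644i|00⟩ - 0.3395i|01⟩ + 0.8243i|10⟩ + 0.3679i|11⟩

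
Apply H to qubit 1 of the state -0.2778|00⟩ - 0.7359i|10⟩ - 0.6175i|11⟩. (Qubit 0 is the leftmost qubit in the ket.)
-0.1964|00⟩ - 0.1964|01⟩ - 0.957i|10⟩ - 0.08372i|11⟩

H on qubit 1 mixes each pair of kets that differ only in qubit 1: amplitudes (a, b) of (|…0…⟩, |…1…⟩) become ((a + b)/√2, (a − b)/√2). Kets absent from the input have amplitude 0.
(|00⟩, |01⟩): (a, b) = (-0.2778, 0) → (-0.1964, -0.1964)
(|10⟩, |11⟩): (a, b) = (-0.7359i, -0.6175i) → (-0.957i, -0.08372i)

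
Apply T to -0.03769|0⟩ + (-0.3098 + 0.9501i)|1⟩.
-0.03769|0⟩ + (-0.8909 + 0.4528i)|1⟩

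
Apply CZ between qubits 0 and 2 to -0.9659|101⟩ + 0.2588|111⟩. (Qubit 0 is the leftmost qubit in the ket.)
0.9659|101⟩ - 0.2588|111⟩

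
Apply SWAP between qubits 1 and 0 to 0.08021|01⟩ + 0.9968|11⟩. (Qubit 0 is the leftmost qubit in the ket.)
0.08021|10⟩ + 0.9968|11⟩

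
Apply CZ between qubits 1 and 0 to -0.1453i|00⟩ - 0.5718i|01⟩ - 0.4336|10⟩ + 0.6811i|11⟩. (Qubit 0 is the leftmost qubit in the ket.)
-0.1453i|00⟩ - 0.5718i|01⟩ - 0.4336|10⟩ - 0.6811i|11⟩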